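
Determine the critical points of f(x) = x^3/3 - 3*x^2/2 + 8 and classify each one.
f'(x) = x*(x - 3)

Solve f'(x) = 0:
  Factor: x^2 - 3*x = x*(x - 3) = 0.
  ⇒ x = 0, 3

f''(x) = 2*x - 3
Second-derivative test at each critical point:
  f''(0) = -3 < 0 → local maximum
  f''(3) = 3 > 0 → local minimum

Critical points: x = 0 (local maximum); x = 3 (local minimum)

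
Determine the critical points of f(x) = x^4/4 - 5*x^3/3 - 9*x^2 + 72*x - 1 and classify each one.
f'(x) = x^3 - 5*x^2 - 18*x + 72

Solve f'(x) = 0:
  Factor: x^3 - 5*x^2 - 18*x + 72 = (x - 6)*(x - 3)*(x + 4) = 0.
  ⇒ x = -4, 3, 6

f''(x) = 3*x^2 - 10*x - 18
Second-derivative test at each critical point:
  f''(-4) = 70 > 0 → local minimum
  f''(3) = -21 < 0 → local maximum
  f''(6) = 30 > 0 → local minimum

Critical points: x = -4 (local minimum); x = 3 (local maximum); x = 6 (local minimum)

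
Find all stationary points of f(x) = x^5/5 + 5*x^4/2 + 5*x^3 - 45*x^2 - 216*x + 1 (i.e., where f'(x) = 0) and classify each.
f'(x) = x^4 + 10*x^3 + 15*x^2 - 90*x - 216

Solve f'(x) = 0:
  Factor: x^4 + 10*x^3 + 15*x^2 - 90*x - 216 = (x - 3)*(x + 3)*(x + 4)*(x + 6) = 0.
  ⇒ x = -6, -4, -3, 3

f''(x) = 4*x^3 + 30*x^2 + 30*x - 90
Second-derivative test at each critical point:
  f''(-6) = -54 < 0 → local maximum
  f''(-4) = 14 > 0 → local minimum
  f''(-3) = -18 < 0 → local maximum
  f''(3) = 378 > 0 → local minimum

Critical points: x = -6 (local maximum); x = -4 (local minimum); x = -3 (local maximum); x = 3 (local minimum)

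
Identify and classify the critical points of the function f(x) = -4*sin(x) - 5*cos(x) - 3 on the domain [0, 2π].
f'(x) = 5*sin(x) - 4*cos(x)

Solve f'(x) = 0 on [0, 2π]:
  f'(x) = 0 ⇔ -4*cos(x) = -5*sin(x) ⇔ tan(x) = 4/5, i.e. x = arctan(4/5) + nπ; keep the solutions lying in [0, 2π].
  ⇒ x = atan(4/5) ≈ 0.6747, atan(4/5) + pi ≈ 3.8163

f''(x) = 4*sin(x) + 5*cos(x)
Second-derivative test at each critical point:
  f''(0.6747) = 6.4031 > 0 → local minimum
  f''(3.8163) = -6.4031 < 0 → local maximum

Critical points: x = atan(4/5) ≈ 0.6747 (local minimum); x = atan(4/5) + pi ≈ 3.8163 (local maximum)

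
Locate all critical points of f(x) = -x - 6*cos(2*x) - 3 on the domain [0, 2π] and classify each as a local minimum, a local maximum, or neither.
f'(x) = 12*sin(2*x) - 1

Solve f'(x) = 0 on [0, 2π]:
  f'(x) = 0 ⇔ sin(2*x) = 1/12, i.e. 2*x = arcsin(1/12) + 2nπ or 2*x = π − arcsin(1/12) + 2nπ; keep the solutions lying in [0, 2π].
  ⇒ x = asin(1/12)/2 ≈ 0.0417, -asin(1/12)/2 + pi/2 ≈ 1.5291, asin(1/12)/2 + pi ≈ 3.1833, -asin(1/12)/2 + 3*pi/2 ≈ 4.6707

f''(x) = 24*cos(2*x)
Second-derivative test at each critical point:
  f''(0.0417) = 23.9165 > 0 → local minimum
  f''(1.5291) = -23.9165 < 0 → local maximum
  f''(3.1833) = 23.9165 > 0 → local minimum
  f''(4.6707) = -23.9165 < 0 → local maximum

Critical points: x = asin(1/12)/2 ≈ 0.0417 (local minimum); x = -asin(1/12)/2 + pi/2 ≈ 1.5291 (local maximum); x = asin(1/12)/2 + pi ≈ 3.1833 (local minimum); x = -asin(1/12)/2 + 3*pi/2 ≈ 4.6707 (local maximum)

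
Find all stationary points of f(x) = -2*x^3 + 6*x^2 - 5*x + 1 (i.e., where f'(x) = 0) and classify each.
f'(x) = -6*x^2 + 12*x - 5

Solve f'(x) = 0:
  6*x^2 - 12*x + 5 = 0 has no rational roots; quadratic formula: x = (12 ± √24)/12.
  ⇒ x = 1 - sqrt(6)/6 ≈ 0.5918, sqrt(6)/6 + 1 ≈ 1.4082

f''(x) = 12 - 12*x
Second-derivative test at each critical point:
  f''(0.5918) = 4.8990 > 0 → local minimum
  f''(1.4082) = -4.8990 < 0 → local maximum

Critical points: x = 1 - sqrt(6)/6 ≈ 0.5918 (local minimum); x = sqrt(6)/6 + 1 ≈ 1.4082 (local maximum)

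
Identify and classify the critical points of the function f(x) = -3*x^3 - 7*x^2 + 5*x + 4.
f'(x) = -9*x^2 - 14*x + 5

Solve f'(x) = 0:
  9*x^2 + 14*x - 5 = 0 has no rational roots; quadratic formula: x = (-14 ± √376)/18.
  ⇒ x = -sqrt(94)/9 - 7/9 ≈ -1.8550, -7/9 + sqrt(94)/9 ≈ 0.2995

f''(x) = -18*x - 14
Second-derivative test at each critical point:
  f''(-1.8550) = 19.3907 > 0 → local minimum
  f''(0.2995) = -19.3907 < 0 → local maximum

Critical points: x = -sqrt(94)/9 - 7/9 ≈ -1.8550 (local minimum); x = -7/9 + sqrt(94)/9 ≈ 0.2995 (local maximum)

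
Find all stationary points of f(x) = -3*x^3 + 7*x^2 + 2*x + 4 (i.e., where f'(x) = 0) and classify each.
f'(x) = -9*x^2 + 14*x + 2

Solve f'(x) = 0:
  9*x^2 - 14*x - 2 = 0 has no rational roots; quadratic formula: x = (14 ± √268)/18.
  ⇒ x = 7/9 - sqrt(67)/9 ≈ -0.1317, 7/9 + sqrt(67)/9 ≈ 1.6873

f''(x) = 14 - 18*x
Second-derivative test at each critical point:
  f''(-0.1317) = 16.3707 > 0 → local minimum
  f''(1.6873) = -16.3707 < 0 → local maximum

Critical points: x = 7/9 - sqrt(67)/9 ≈ -0.1317 (local minimum); x = 7/9 + sqrt(67)/9 ≈ 1.6873 (local maximum)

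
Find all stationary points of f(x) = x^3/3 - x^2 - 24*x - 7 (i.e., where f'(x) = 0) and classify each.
f'(x) = x^2 - 2*x - 24

Solve f'(x) = 0:
  Factor: x^2 - 2*x - 24 = (x - 6)*(x + 4) = 0.
  ⇒ x = -4, 6

f''(x) = 2*x - 2
Second-derivative test at each critical point:
  f''(-4) = -10 < 0 → local maximum
  f''(6) = 10 > 0 → local minimum

Critical points: x = -4 (local maximum); x = 6 (local minimum)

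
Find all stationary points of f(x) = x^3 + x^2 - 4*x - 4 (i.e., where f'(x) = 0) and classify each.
f'(x) = 3*x^2 + 2*x - 4

Solve f'(x) = 0:
  3*x^2 + 2*x - 4 = 0 has no rational roots; quadratic formula: x = (-2 ± √52)/6.
  ⇒ x = -sqrt(13)/3 - 1/3 ≈ -1.5352, -1/3 + sqrt(13)/3 ≈ 0.8685

f''(x) = 6*x + 2
Second-derivative test at each critical point:
  f''(-1.5352) = -7.2111 < 0 → local maximum
  f''(0.8685) = 7.2111 > 0 → local minimum

Critical points: x = -sqrt(13)/3 - 1/3 ≈ -1.5352 (local maximum); x = -1/3 + sqrt(13)/3 ≈ 0.8685 (local minimum)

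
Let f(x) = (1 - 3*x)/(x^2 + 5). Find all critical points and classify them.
f'(x) = (3*x^2 - 2*x - 15)/(x^4 + 10*x^2 + 25)

Solve f'(x) = 0:
  f'(x) = (3*x^2 - 2*x - 15)/(x^2 + 5)^2; the denominator is positive wherever f is defined, so f'(x) = 0 ⇔ 3*x^2 - 2*x - 15 = 0.
  3*x^2 - 2*x - 15 = 0 has no rational roots; quadratic formula: x = (2 ± √184)/6.
  ⇒ x = 1/3 - sqrt(46)/3 ≈ -1.9274, 1/3 + sqrt(46)/3 ≈ 2.5941

f''(x) = 2*(4*x^2*(1 - 3*x) + (9*x - 1)*(x^2 + 5))/(x^2 + 5)^3
Second-derivative test at each critical point:
  f''(-1.9274) = -0.1786 < 0 → local maximum
  f''(2.5941) = 0.0986 > 0 → local minimum

Critical points: x = 1/3 - sqrt(46)/3 ≈ -1.9274 (local maximum); x = 1/3 + sqrt(46)/3 ≈ 2.5941 (local minimum)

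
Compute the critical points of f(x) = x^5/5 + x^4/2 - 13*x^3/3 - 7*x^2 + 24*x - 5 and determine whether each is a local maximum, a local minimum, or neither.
f'(x) = x^4 + 2*x^3 - 13*x^2 - 14*x + 24

Solve f'(x) = 0:
  Factor: x^4 + 2*x^3 - 13*x^2 - 14*x + 24 = (x - 3)*(x - 1)*(x + 2)*(x + 4) = 0.
  ⇒ x = -4, -2, 1, 3

f''(x) = 4*x^3 + 6*x^2 - 26*x - 14
Second-derivative test at each critical point:
  f''(-4) = -70 < 0 → local maximum
  f''(-2) = 30 > 0 → local minimum
  f''(1) = -30 < 0 → local maximum
  f''(3) = 70 > 0 → local minimum

Critical points: x = -4 (local maximum); x = -2 (local minimum); x = 1 (local maximum); x = 3 (local minimum)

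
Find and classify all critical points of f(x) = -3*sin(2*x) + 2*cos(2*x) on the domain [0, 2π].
f'(x) = -4*sin(2*x) - 6*cos(2*x)

Solve f'(x) = 0 on [0, 2π]:
  f'(x) = 0 ⇔ -3*cos(2*x) = 2*sin(2*x) ⇔ tan(2*x) = -3/2, i.e. 2*x = arctan(-3/2) + nπ; keep the solutions lying in [0, 2π].
  ⇒ x = -atan(3/2)/2 + pi/2 ≈ 1.0794, pi - atan(3/2)/2 ≈ 2.6502, -atan(3/2)/2 + 3*pi/2 ≈ 4.2210, -atan(3/2)/2 + 2*pi ≈ 5.7918

f''(x) = 12*sin(2*x) - 8*cos(2*x)
Second-derivative test at each critical point:
  f''(1.0794) = 14.4222 > 0 → local minimum
  f''(2.6502) = -14.4222 < 0 → local maximum
  f''(4.2210) = 14.4222 > 0 → local minimum
  f''(5.7918) = -14.4222 < 0 → local maximum

Critical points: x = -atan(3/2)/2 + pi/2 ≈ 1.0794 (local minimum); x = pi - atan(3/2)/2 ≈ 2.6502 (local maximum); x = -atan(3/2)/2 + 3*pi/2 ≈ 4.2210 (local minimum); x = -atan(3/2)/2 + 2*pi ≈ 5.7918 (local maximum)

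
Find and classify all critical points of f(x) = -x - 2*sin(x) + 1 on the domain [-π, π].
f'(x) = -2*cos(x) - 1

Solve f'(x) = 0 on [-π, π]:
  f'(x) = 0 ⇔ cos(x) = -1/2, i.e. x = ±arccos(-1/2) + 2nπ; keep the solutions lying in [-π, π].
  ⇒ x = -2*pi/3 ≈ -2.0944, 2*pi/3 ≈ 2.0944

f''(x) = 2*sin(x)
Second-derivative test at each critical point:
  f''(-2.0944) = -1.7321 < 0 → local maximum
  f''(2.0944) = 1.7321 > 0 → local minimum

Critical points: x = -2*pi/3 ≈ -2.0944 (local maximum); x = 2*pi/3 ≈ 2.0944 (local minimum)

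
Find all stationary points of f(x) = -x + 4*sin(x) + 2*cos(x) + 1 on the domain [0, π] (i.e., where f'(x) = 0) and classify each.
f'(x) = -2*sin(x) + 4*cos(x) - 1

Solve f'(x) = 0 on [0, π]:
  f'(x) = 0 ⇔ -2*sin(x) + 4*cos(x) = 1. Write the left side as R·cos(x + φ) with R = √(4² + 2²) = 2*sqrt(5), cos φ = 2*sqrt(5)/5, sin φ = sqrt(5)/5; then cos(x + φ) = sqrt(5)/10. Solve for x and keep the solutions lying in [0, π].
  ⇒ x = atan((-1 + 2*sqrt(19))/(2 + sqrt(19))) ≈ 0.8816

f''(x) = -4*sin(x) - 2*cos(x)
Second-derivative test at each critical point:
  f''(0.8816) = -4.3589 < 0 → local maximum

Critical points: x = atan((-1 + 2*sqrt(19))/(2 + sqrt(19))) ≈ 0.8816 (local maximum)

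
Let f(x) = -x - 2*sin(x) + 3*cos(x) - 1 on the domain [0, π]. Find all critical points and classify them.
f'(x) = -3*sin(x) - 2*cos(x) - 1

Solve f'(x) = 0 on [0, π]:
  f'(x) = 0 ⇔ -3*sin(x) - 2*cos(x) = 1. Write the left side as R·cos(x + φ) with R = √((-2)² + 3²) = sqrt(13), cos φ = -2*sqrt(13)/13, sin φ = 3*sqrt(13)/13; then cos(x + φ) = sqrt(13)/13. Solve for x and keep the solutions lying in [0, π].
  ⇒ x = atan((-3 + 4*sqrt(3))/(-6*sqrt(3) - 2)) + pi ≈ 2.8346

f''(x) = 2*sin(x) - 3*cos(x)
Second-derivative test at each critical point:
  f''(2.8346) = 3.4641 > 0 → local minimum

Critical points: x = atan((-3 + 4*sqrt(3))/(-6*sqrt(3) - 2)) + pi ≈ 2.8346 (local minimum)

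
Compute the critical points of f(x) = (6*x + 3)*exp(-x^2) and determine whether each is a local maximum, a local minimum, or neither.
f'(x) = 6*(-x*(2*x + 1) + 1)*exp(-x^2)

Solve f'(x) = 0:
  f'(x) = (-12*x^2 - 6*x + 6)·exp(-x^2) and exp(-x^2) > 0 for every x, so f'(x) = 0 ⇔ -12*x^2 - 6*x + 6 = 0.
  Factor: -12*x^2 - 6*x + 6 = -6*(x + 1)*(2*x - 1) = 0.
  ⇒ x = -1, 1/2

f''(x) = 6*(2*x^2*(2*x + 1) - 6*x - 1)*exp(-x^2)
Second-derivative test at each critical point:
  f''(-1) = 6.6218 > 0 → local minimum
  f''(1/2) = -14.0184 < 0 → local maximum

Critical points: x = -1 (local minimum); x = 1/2 (local maximum)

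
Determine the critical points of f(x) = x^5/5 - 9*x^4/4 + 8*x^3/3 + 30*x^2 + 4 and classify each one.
f'(x) = x*(x^3 - 9*x^2 + 8*x + 60)

Solve f'(x) = 0:
  Factor: x^4 - 9*x^3 + 8*x^2 + 60*x = x*(x - 6)*(x - 5)*(x + 2) = 0.
  ⇒ x = -2, 0, 5, 6

f''(x) = 4*x^3 - 27*x^2 + 16*x + 60
Second-derivative test at each critical point:
  f''(-2) = -112 < 0 → local maximum
  f''(0) = 60 > 0 → local minimum
  f''(5) = -35 < 0 → local maximum
  f''(6) = 48 > 0 → local minimum

Critical points: x = -2 (local maximum); x = 0 (local minimum); x = 5 (local maximum); x = 6 (local minimum)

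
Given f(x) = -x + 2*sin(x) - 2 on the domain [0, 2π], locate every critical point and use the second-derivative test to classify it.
f'(x) = 2*cos(x) - 1

Solve f'(x) = 0 on [0, 2π]:
  f'(x) = 0 ⇔ cos(x) = 1/2, i.e. x = ±arccos(1/2) + 2nπ; keep the solutions lying in [0, 2π].
  ⇒ x = pi/3 ≈ 1.0472, 5*pi/3 ≈ 5.2360

f''(x) = -2*sin(x)
Second-derivative test at each critical point:
  f''(1.0472) = -1.7321 < 0 → local maximum
  f''(5.2360) = 1.7321 > 0 → local minimum

Critical points: x = pi/3 ≈ 1.0472 (local maximum); x = 5*pi/3 ≈ 5.2360 (local minimum)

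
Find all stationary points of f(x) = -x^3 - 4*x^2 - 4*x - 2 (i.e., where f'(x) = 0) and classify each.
f'(x) = -3*x^2 - 8*x - 4

Solve f'(x) = 0:
  Factor: -3*x^2 - 8*x - 4 = -(x + 2)*(3*x + 2) = 0.
  ⇒ x = -2, -2/3

f''(x) = -6*x - 8
Second-derivative test at each critical point:
  f''(-2) = 4 > 0 → local minimum
  f''(-2/3) = -4 < 0 → local maximum

Critical points: x = -2 (local minimum); x = -2/3 (local maximum)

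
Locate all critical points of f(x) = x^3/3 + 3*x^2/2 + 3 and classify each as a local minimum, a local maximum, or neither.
f'(x) = x*(x + 3)

Solve f'(x) = 0:
  Factor: x^2 + 3*x = x*(x + 3) = 0.
  ⇒ x = -3, 0

f''(x) = 2*x + 3
Second-derivative test at each critical point:
  f''(-3) = -3 < 0 → local maximum
  f''(0) = 3 > 0 → local minimum

Critical points: x = -3 (local maximum); x = 0 (local minimum)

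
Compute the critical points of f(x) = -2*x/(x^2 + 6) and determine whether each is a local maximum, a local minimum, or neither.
f'(x) = 2*(x^2 - 6)/(x^2 + 6)^2

Solve f'(x) = 0:
  f'(x) = 2*(x^2 - 6)/(x^2 + 6)^2; the denominator is positive wherever f is defined, so f'(x) = 0 ⇔ 2*x^2 - 12 = 0.
  Factor: 2*x^2 - 12 = 2*(x^2 - 6); x^2 - 6 = 0 has no rational roots; quadratic formula: x = (0 ± √24)/2.
  ⇒ x = -sqrt(6) ≈ -2.4495, sqrt(6) ≈ 2.4495

f''(x) = 4*x*(18 - x^2)/(x^2 + 6)^3
Second-derivative test at each critical point:
  f''(-2.4495) = -0.0680 < 0 → local maximum
  f''(2.4495) = 0.0680 > 0 → local minimum

Critical points: x = -sqrt(6) ≈ -2.4495 (local maximum); x = sqrt(6) ≈ 2.4495 (local minimum)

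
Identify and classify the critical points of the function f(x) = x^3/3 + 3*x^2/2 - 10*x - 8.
f'(x) = x^2 + 3*x - 10

Solve f'(x) = 0:
  Factor: x^2 + 3*x - 10 = (x - 2)*(x + 5) = 0.
  ⇒ x = -5, 2

f''(x) = 2*x + 3
Second-derivative test at each critical point:
  f''(-5) = -7 < 0 → local maximum
  f''(2) = 7 > 0 → local minimum

Critical points: x = -5 (local maximum); x = 2 (local minimum)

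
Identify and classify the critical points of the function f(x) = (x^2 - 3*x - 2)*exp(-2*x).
f'(x) = (-2*x^2 + 8*x + 1)*exp(-2*x)

Solve f'(x) = 0:
  f'(x) = (-2*x^2 + 8*x + 1)·exp(-2*x) and exp(-2*x) > 0 for every x, so f'(x) = 0 ⇔ -2*x^2 + 8*x + 1 = 0.
  2*x^2 - 8*x - 1 = 0 has no rational roots; quadratic formula: x = (8 ± √72)/4.
  ⇒ x = 2 - 3*sqrt(2)/2 ≈ -0.1213, 2 + 3*sqrt(2)/2 ≈ 4.1213

f''(x) = 2*(2*x^2 - 10*x + 3)*exp(-2*x)
Second-derivative test at each critical point:
  f''(-0.1213) = 10.8154 > 0 → local minimum
  f''(4.1213) = -0.0022 < 0 → local maximum

Critical points: x = 2 - 3*sqrt(2)/2 ≈ -0.1213 (local minimum); x = 2 + 3*sqrt(2)/2 ≈ 4.1213 (local maximum)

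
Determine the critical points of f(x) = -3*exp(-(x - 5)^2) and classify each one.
f'(x) = 6*(x - 5)*exp(-(x - 5)^2)

Solve f'(x) = 0:
  f'(x) = (6*x - 30)·exp(-(x - 5)^2) and exp(-(x - 5)^2) > 0 for every x, so f'(x) = 0 ⇔ 6*x - 30 = 0.
  Factor: 6*x - 30 = 6*(x - 5) = 0.
  ⇒ x = 5

f''(x) = 6*(1 - 2*(x - 5)^2)*exp(-(x - 5)^2)
Second-derivative test at each critical point:
  f''(5) = 6 > 0 → local minimum

Critical points: x = 5 (local minimum)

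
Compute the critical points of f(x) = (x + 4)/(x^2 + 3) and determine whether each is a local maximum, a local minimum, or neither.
f'(x) = (x^2 - 2*x*(x + 4) + 3)/(x^2 + 3)^2

Solve f'(x) = 0:
  f'(x) = -(x^2 + 8*x - 3)/(x^2 + 3)^2; the denominator is positive wherever f is defined, so f'(x) = 0 ⇔ -x^2 - 8*x + 3 = 0.
  x^2 + 8*x - 3 = 0 has no rational roots; quadratic formula: x = (-8 ± √76)/2.
  ⇒ x = -sqrt(19) - 4 ≈ -8.3589, -4 + sqrt(19) ≈ 0.3589

f''(x) = 2*(4*x^2*(x + 4) - (3*x + 4)*(x^2 + 3))/(x^2 + 3)^3
Second-derivative test at each critical point:
  f''(-8.3589) = 0.0016 > 0 → local minimum
  f''(0.3589) = -0.8905 < 0 → local maximum

Critical points: x = -sqrt(19) - 4 ≈ -8.3589 (local minimum); x = -4 + sqrt(19) ≈ 0.3589 (local maximum)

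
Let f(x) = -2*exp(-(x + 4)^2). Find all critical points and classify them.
f'(x) = 4*(x + 4)*exp(-(x + 4)^2)

Solve f'(x) = 0:
  f'(x) = (4*x + 16)·exp(-(x + 4)^2) and exp(-(x + 4)^2) > 0 for every x, so f'(x) = 0 ⇔ 4*x + 16 = 0.
  Factor: 4*x + 16 = 4*(x + 4) = 0.
  ⇒ x = -4

f''(x) = 4*(1 - 2*(x + 4)^2)*exp(-(x + 4)^2)
Second-derivative test at each critical point:
  f''(-4) = 4 > 0 → local minimum

Critical points: x = -4 (local minimum)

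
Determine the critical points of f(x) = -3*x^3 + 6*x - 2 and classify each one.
f'(x) = 6 - 9*x^2

Solve f'(x) = 0:
  Factor: 6 - 9*x^2 = -3*(3*x^2 - 2); 3*x^2 - 2 = 0 has no rational roots; quadratic formula: x = (0 ± √24)/6.
  ⇒ x = -sqrt(6)/3 ≈ -0.8165, sqrt(6)/3 ≈ 0.8165

f''(x) = -18*x
Second-derivative test at each critical point:
  f''(-0.8165) = 14.6969 > 0 → local minimum
  f''(0.8165) = -14.6969 < 0 → local maximum

Critical points: x = -sqrt(6)/3 ≈ -0.8165 (local minimum); x = sqrt(6)/3 ≈ 0.8165 (local maximum)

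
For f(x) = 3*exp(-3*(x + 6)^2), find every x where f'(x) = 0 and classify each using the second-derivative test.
f'(x) = 18*(-x - 6)*exp(-3*(x + 6)^2)

Solve f'(x) = 0:
  f'(x) = (-18*x - 108)·exp(-3*(x + 6)^2) and exp(-3*(x + 6)^2) > 0 for every x, so f'(x) = 0 ⇔ -18*x - 108 = 0.
  Factor: -18*x - 108 = -18*(x + 6) = 0.
  ⇒ x = -6

f''(x) = 18*(6*(x + 6)^2 - 1)*exp(-3*(x + 6)^2)
Second-derivative test at each critical point:
  f''(-6) = -18 < 0 → local maximum

Critical points: x = -6 (local maximum)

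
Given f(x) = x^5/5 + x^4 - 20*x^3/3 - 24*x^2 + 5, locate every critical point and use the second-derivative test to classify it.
f'(x) = x*(x^3 + 4*x^2 - 20*x - 48)

Solve f'(x) = 0:
  Factor: x^4 + 4*x^3 - 20*x^2 - 48*x = x*(x - 4)*(x + 2)*(x + 6) = 0.
  ⇒ x = -6, -2, 0, 4

f''(x) = 4*x^3 + 12*x^2 - 40*x - 48
Second-derivative test at each critical point:
  f''(-6) = -240 < 0 → local maximum
  f''(-2) = 48 > 0 → local minimum
  f''(0) = -48 < 0 → local maximum
  f''(4) = 240 > 0 → local minimum

Critical points: x = -6 (local maximum); x = -2 (local minimum); x = 0 (local maximum); x = 4 (local minimum)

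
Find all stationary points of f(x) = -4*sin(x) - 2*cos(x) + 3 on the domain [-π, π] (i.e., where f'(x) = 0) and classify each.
f'(x) = 2*sin(x) - 4*cos(x)

Solve f'(x) = 0 on [-π, π]:
  f'(x) = 0 ⇔ -4*cos(x) = -2*sin(x) ⇔ tan(x) = 2, i.e. x = arctan(2) + nπ; keep the solutions lying in [-π, π].
  ⇒ x = -pi + atan(2) ≈ -2.0344, atan(2) ≈ 1.1071

f''(x) = 4*sin(x) + 2*cos(x)
Second-derivative test at each critical point:
  f''(-2.0344) = -4.4721 < 0 → local maximum
  f''(1.1071) = 4.4721 > 0 → local minimum

Critical points: x = -pi + atan(2) ≈ -2.0344 (local maximum); x = atan(2) ≈ 1.1071 (local minimum)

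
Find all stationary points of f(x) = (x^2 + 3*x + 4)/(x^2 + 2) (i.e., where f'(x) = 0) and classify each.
f'(x) = (-3*x^2 - 4*x + 6)/(x^4 + 4*x^2 + 4)

Solve f'(x) = 0:
  f'(x) = -(3*x^2 + 4*x - 6)/(x^2 + 2)^2; the denominator is positive wherever f is defined, so f'(x) = 0 ⇔ -3*x^2 - 4*x + 6 = 0.
  3*x^2 + 4*x - 6 = 0 has no rational roots; quadratic formula: x = (-4 ± √88)/6.
  ⇒ x = -sqrt(22)/3 - 2/3 ≈ -2.2301, -2/3 + sqrt(22)/3 ≈ 0.8968

f''(x) = 2*(3*x^3 + 6*x^2 - 18*x - 4)/(x^6 + 6*x^4 + 12*x^2 + 8)
Second-derivative test at each critical point:
  f''(-2.2301) = 0.1929 > 0 → local minimum
  f''(0.8968) = -1.1929 < 0 → local maximum

Critical points: x = -sqrt(22)/3 - 2/3 ≈ -2.2301 (local minimum); x = -2/3 + sqrt(22)/3 ≈ 0.8968 (local maximum)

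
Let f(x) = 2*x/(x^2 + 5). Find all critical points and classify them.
f'(x) = 2*(5 - x^2)/(x^4 + 10*x^2 + 25)

Solve f'(x) = 0:
  f'(x) = -2*(x^2 - 5)/(x^2 + 5)^2; the denominator is positive wherever f is defined, so f'(x) = 0 ⇔ 10 - 2*x^2 = 0.
  Factor: 10 - 2*x^2 = -2*(x^2 - 5); x^2 - 5 = 0 has no rational roots; quadratic formula: x = (0 ± √20)/2.
  ⇒ x = -sqrt(5) ≈ -2.2361, sqrt(5) ≈ 2.2361

f''(x) = 4*x*(x^2 - 15)/(x^2 + 5)^3
Second-derivative test at each critical point:
  f''(-2.2361) = 0.0894 > 0 → local minimum
  f''(2.2361) = -0.0894 < 0 → local maximum

Critical points: x = -sqrt(5) ≈ -2.2361 (local minimum); x = sqrt(5) ≈ 2.2361 (local maximum)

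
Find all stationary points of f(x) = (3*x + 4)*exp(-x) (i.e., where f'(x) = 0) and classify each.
f'(x) = (-3*x - 1)*exp(-x)

Solve f'(x) = 0:
  f'(x) = (-3*x - 1)·exp(-x) and exp(-x) > 0 for every x, so f'(x) = 0 ⇔ -3*x - 1 = 0.
  -3*x - 1 = 0.
  ⇒ x = -1/3

f''(x) = (3*x - 2)*exp(-x)
Second-derivative test at each critical point:
  f''(-1/3) = -4.1868 < 0 → local maximum

Critical points: x = -1/3 (local maximum)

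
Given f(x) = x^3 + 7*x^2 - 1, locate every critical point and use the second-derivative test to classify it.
f'(x) = x*(3*x + 14)

Solve f'(x) = 0:
  Factor: 3*x^2 + 14*x = x*(3*x + 14) = 0.
  ⇒ x = -14/3, 0

f''(x) = 6*x + 14
Second-derivative test at each critical point:
  f''(-14/3) = -14 < 0 → local maximum
  f''(0) = 14 > 0 → local minimum

Critical points: x = -14/3 (local maximum); x = 0 (local minimum)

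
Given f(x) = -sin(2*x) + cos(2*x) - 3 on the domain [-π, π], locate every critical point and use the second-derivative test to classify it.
f'(x) = -2*sqrt(2)*sin(2*x + pi/4)

Solve f'(x) = 0 on [-π, π]:
  f'(x) = 0 ⇔ -cos(2*x) = sin(2*x) ⇔ tan(2*x) = -1, i.e. 2*x = arctan(-1) + nπ; keep the solutions lying in [-π, π].
  ⇒ x = -5*pi/8 ≈ -1.9635, -pi/8 ≈ -0.3927, 3*pi/8 ≈ 1.1781, 7*pi/8 ≈ 2.7489

f''(x) = -4*sqrt(2)*cos(2*x + pi/4)
Second-derivative test at each critical point:
  f''(-1.9635) = 5.6569 > 0 → local minimum
  f''(-0.3927) = -5.6569 < 0 → local maximum
  f''(1.1781) = 5.6569 > 0 → local minimum
  f''(2.7489) = -5.6569 < 0 → local maximum

Critical points: x = -5*pi/8 ≈ -1.9635 (local minimum); x = -pi/8 ≈ -0.3927 (local maximum); x = 3*pi/8 ≈ 1.1781 (local minimum); x = 7*pi/8 ≈ 2.7489 (local maximum)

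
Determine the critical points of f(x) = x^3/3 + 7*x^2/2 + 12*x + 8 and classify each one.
f'(x) = x^2 + 7*x + 12

Solve f'(x) = 0:
  Factor: x^2 + 7*x + 12 = (x + 3)*(x + 4) = 0.
  ⇒ x = -4, -3

f''(x) = 2*x + 7
Second-derivative test at each critical point:
  f''(-4) = -1 < 0 → local maximum
  f''(-3) = 1 > 0 → local minimum

Critical points: x = -4 (local maximum); x = -3 (local minimum)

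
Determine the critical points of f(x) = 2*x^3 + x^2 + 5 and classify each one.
f'(x) = 2*x*(3*x + 1)

Solve f'(x) = 0:
  Factor: 6*x^2 + 2*x = 2*x*(3*x + 1) = 0.
  ⇒ x = -1/3, 0

f''(x) = 12*x + 2
Second-derivative test at each critical point:
  f''(-1/3) = -2 < 0 → local maximum
  f''(0) = 2 > 0 → local minimum

Critical points: x = -1/3 (local maximum); x = 0 (local minimum)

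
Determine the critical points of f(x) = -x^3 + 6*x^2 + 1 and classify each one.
f'(x) = 3*x*(4 - x)

Solve f'(x) = 0:
  Factor: -3*x^2 + 12*x = -3*x*(x - 4) = 0.
  ⇒ x = 0, 4

f''(x) = 12 - 6*x
Second-derivative test at each critical point:
  f''(0) = 12 > 0 → local minimum
  f''(4) = -12 < 0 → local maximum

Critical points: x = 0 (local minimum); x = 4 (local maximum)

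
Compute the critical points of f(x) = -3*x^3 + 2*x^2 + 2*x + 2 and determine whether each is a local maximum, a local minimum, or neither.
f'(x) = -9*x^2 + 4*x + 2

Solve f'(x) = 0:
  9*x^2 - 4*x - 2 = 0 has no rational roots; quadratic formula: x = (4 ± √88)/18.
  ⇒ x = 2/9 - sqrt(22)/9 ≈ -0.2989, 2/9 + sqrt(22)/9 ≈ 0.7434

f''(x) = 4 - 18*x
Second-derivative test at each critical point:
  f''(-0.2989) = 9.3808 > 0 → local minimum
  f''(0.7434) = -9.3808 < 0 → local maximum

Critical points: x = 2/9 - sqrt(22)/9 ≈ -0.2989 (local minimum); x = 2/9 + sqrt(22)/9 ≈ 0.7434 (local maximum)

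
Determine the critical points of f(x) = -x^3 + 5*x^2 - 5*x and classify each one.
f'(x) = -3*x^2 + 10*x - 5

Solve f'(x) = 0:
  3*x^2 - 10*x + 5 = 0 has no rational roots; quadratic formula: x = (10 ± √40)/6.
  ⇒ x = 5/3 - sqrt(10)/3 ≈ 0.6126, sqrt(10)/3 + 5/3 ≈ 2.7208

f''(x) = 10 - 6*x
Second-derivative test at each critical point:
  f''(0.6126) = 6.3246 > 0 → local minimum
  f''(2.7208) = -6.3246 < 0 → local maximum

Critical points: x = 5/3 - sqrt(10)/3 ≈ 0.6126 (local minimum); x = sqrt(10)/3 + 5/3 ≈ 2.7208 (local maximum)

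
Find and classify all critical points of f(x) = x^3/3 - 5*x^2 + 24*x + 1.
f'(x) = x^2 - 10*x + 24

Solve f'(x) = 0:
  Factor: x^2 - 10*x + 24 = (x - 6)*(x - 4) = 0.
  ⇒ x = 4, 6

f''(x) = 2*x - 10
Second-derivative test at each critical point:
  f''(4) = -2 < 0 → local maximum
  f''(6) = 2 > 0 → local minimum

Critical points: x = 4 (local maximum); x = 6 (local minimum)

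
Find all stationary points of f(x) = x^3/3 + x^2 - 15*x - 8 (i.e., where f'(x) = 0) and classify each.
f'(x) = x^2 + 2*x - 15

Solve f'(x) = 0:
  Factor: x^2 + 2*x - 15 = (x - 3)*(x + 5) = 0.
  ⇒ x = -5, 3

f''(x) = 2*x + 2
Second-derivative test at each critical point:
  f''(-5) = -8 < 0 → local maximum
  f''(3) = 8 > 0 → local minimum

Critical points: x = -5 (local maximum); x = 3 (local minimum)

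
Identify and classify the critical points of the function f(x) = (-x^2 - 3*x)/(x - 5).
f'(x) = (-x^2 + 10*x + 15)/(x^2 - 10*x + 25)

Solve f'(x) = 0:
  f'(x) = -(x^2 - 10*x - 15)/(x - 5)^2; the denominator is positive wherever f is defined, so f'(x) = 0 ⇔ -x^2 + 10*x + 15 = 0.
  x^2 - 10*x - 15 = 0 has no rational roots; quadratic formula: x = (10 ± √160)/2.
  ⇒ x = 5 - 2*sqrt(10) ≈ -1.3246, 5 + 2*sqrt(10) ≈ 11.3246

f''(x) = -80/(x^3 - 15*x^2 + 75*x - 125)
Second-derivative test at each critical point:
  f''(-1.3246) = 0.3162 > 0 → local minimum
  f''(11.3246) = -0.3162 < 0 → local maximum

Critical points: x = 5 - 2*sqrt(10) ≈ -1.3246 (local minimum); x = 5 + 2*sqrt(10) ≈ 11.3246 (local maximum)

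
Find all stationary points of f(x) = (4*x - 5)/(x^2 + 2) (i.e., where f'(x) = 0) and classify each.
f'(x) = 2*(-2*x^2 + 5*x + 4)/(x^4 + 4*x^2 + 4)

Solve f'(x) = 0:
  f'(x) = -2*(2*x^2 - 5*x - 4)/(x^2 + 2)^2; the denominator is positive wherever f is defined, so f'(x) = 0 ⇔ -4*x^2 + 10*x + 8 = 0.
  Factor: -4*x^2 + 10*x + 8 = -2*(2*x^2 - 5*x - 4); 2*x^2 - 5*x - 4 = 0 has no rational roots; quadratic formula: x = (5 ± √57)/4.
  ⇒ x = 5/4 - sqrt(57)/4 ≈ -0.6375, 5/4 + sqrt(57)/4 ≈ 3.1375

f''(x) = 2*(4*x^2*(4*x - 5) + (5 - 12*x)*(x^2 + 2))/(x^2 + 2)^3
Second-derivative test at each critical point:
  f''(-0.6375) = 2.6076 > 0 → local minimum
  f''(3.1375) = -0.1076 < 0 → local maximum

Critical points: x = 5/4 - sqrt(57)/4 ≈ -0.6375 (local minimum); x = 5/4 + sqrt(57)/4 ≈ 3.1375 (local maximum)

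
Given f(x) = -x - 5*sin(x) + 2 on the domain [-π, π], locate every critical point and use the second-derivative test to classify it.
f'(x) = -5*cos(x) - 1

Solve f'(x) = 0 on [-π, π]:
  f'(x) = 0 ⇔ cos(x) = -1/5, i.e. x = ±arccos(-1/5) + 2nπ; keep the solutions lying in [-π, π].
  ⇒ x = -acos(-1/5) ≈ -1.7722, acos(-1/5) ≈ 1.7722

f''(x) = 5*sin(x)
Second-derivative test at each critical point:
  f''(-1.7722) = -4.8990 < 0 → local maximum
  f''(1.7722) = 4.8990 > 0 → local minimum

Critical points: x = -acos(-1/5) ≈ -1.7722 (local maximum); x = acos(-1/5) ≈ 1.7722 (local minimum)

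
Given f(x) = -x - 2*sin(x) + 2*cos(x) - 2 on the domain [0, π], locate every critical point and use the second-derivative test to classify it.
f'(x) = -2*sqrt(2)*sin(x + pi/4) - 1

Solve f'(x) = 0 on [0, π]:
  f'(x) = 0 ⇔ -2*sin(x) - 2*cos(x) = 1. Write the left side as R·cos(x + φ) with R = √((-2)² + 2²) = 2*sqrt(2), cos φ = -sqrt(2)/2, sin φ = sqrt(2)/2; then cos(x + φ) = sqrt(2)/4. Solve for x and keep the solutions lying in [0, π].
  ⇒ x = atan((-1 + sqrt(7))/(-sqrt(7) - 1)) + pi ≈ 2.7176

f''(x) = -2*sqrt(2)*cos(x + pi/4)
Second-derivative test at each critical point:
  f''(2.7176) = 2.6458 > 0 → local minimum

Critical points: x = atan((-1 + sqrt(7))/(-sqrt(7) - 1)) + pi ≈ 2.7176 (local minimum)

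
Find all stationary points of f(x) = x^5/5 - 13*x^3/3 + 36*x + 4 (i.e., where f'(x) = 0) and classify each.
f'(x) = x^4 - 13*x^2 + 36

Solve f'(x) = 0:
  Factor: x^4 - 13*x^2 + 36 = (x - 3)*(x - 2)*(x + 2)*(x + 3) = 0.
  ⇒ x = -3, -2, 2, 3

f''(x) = 4*x^3 - 26*x
Second-derivative test at each critical point:
  f''(-3) = -30 < 0 → local maximum
  f''(-2) = 20 > 0 → local minimum
  f''(2) = -20 < 0 → local maximum
  f''(3) = 30 > 0 → local minimum

Critical points: x = -3 (local maximum); x = -2 (local minimum); x = 2 (local maximum); x = 3 (local minimum)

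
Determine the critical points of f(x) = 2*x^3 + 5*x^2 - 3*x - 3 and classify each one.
f'(x) = 6*x^2 + 10*x - 3

Solve f'(x) = 0:
  6*x^2 + 10*x - 3 = 0 has no rational roots; quadratic formula: x = (-10 ± √172)/12.
  ⇒ x = -sqrt(43)/6 - 5/6 ≈ -1.9262, -5/6 + sqrt(43)/6 ≈ 0.2596

f''(x) = 12*x + 10
Second-derivative test at each critical point:
  f''(-1.9262) = -13.1149 < 0 → local maximum
  f''(0.2596) = 13.1149 > 0 → local minimum

Critical points: x = -sqrt(43)/6 - 5/6 ≈ -1.9262 (local maximum); x = -5/6 + sqrt(43)/6 ≈ 0.2596 (local minimum)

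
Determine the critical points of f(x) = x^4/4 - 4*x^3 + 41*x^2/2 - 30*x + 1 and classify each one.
f'(x) = x^3 - 12*x^2 + 41*x - 30

Solve f'(x) = 0:
  Factor: x^3 - 12*x^2 + 41*x - 30 = (x - 6)*(x - 5)*(x - 1) = 0.
  ⇒ x = 1, 5, 6

f''(x) = 3*x^2 - 24*x + 41
Second-derivative test at each critical point:
  f''(1) = 20 > 0 → local minimum
  f''(5) = -4 < 0 → local maximum
  f''(6) = 5 > 0 → local minimum

Critical points: x = 1 (local minimum); x = 5 (local maximum); x = 6 (local minimum)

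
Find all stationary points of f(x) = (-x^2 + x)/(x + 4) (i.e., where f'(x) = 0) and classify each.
f'(x) = (-x^2 - 8*x + 4)/(x^2 + 8*x + 16)

Solve f'(x) = 0:
  f'(x) = -(x^2 + 8*x - 4)/(x + 4)^2; the denominator is positive wherever f is defined, so f'(x) = 0 ⇔ -x^2 - 8*x + 4 = 0.
  x^2 + 8*x - 4 = 0 has no rational roots; quadratic formula: x = (-8 ± √80)/2.
  ⇒ x = -2*sqrt(5) - 4 ≈ -8.4721, -4 + 2*sqrt(5) ≈ 0.4721

f''(x) = -40/(x^3 + 12*x^2 + 48*x + 64)
Second-derivative test at each critical point:
  f''(-8.4721) = 0.4472 > 0 → local minimum
  f''(0.4721) = -0.4472 < 0 → local maximum

Critical points: x = -2*sqrt(5) - 4 ≈ -8.4721 (local minimum); x = -4 + 2*sqrt(5) ≈ 0.4721 (local maximum)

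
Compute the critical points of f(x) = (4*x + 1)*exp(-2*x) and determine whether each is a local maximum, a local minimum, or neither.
f'(x) = 2*(1 - 4*x)*exp(-2*x)

Solve f'(x) = 0:
  f'(x) = (2 - 8*x)·exp(-2*x) and exp(-2*x) > 0 for every x, so f'(x) = 0 ⇔ 2 - 8*x = 0.
  Factor: 2 - 8*x = -2*(4*x - 1) = 0.
  ⇒ x = 1/4

f''(x) = 4*(4*x - 3)*exp(-2*x)
Second-derivative test at each critical point:
  f''(1/4) = -4.8522 < 0 → local maximum

Critical points: x = 1/4 (local maximum)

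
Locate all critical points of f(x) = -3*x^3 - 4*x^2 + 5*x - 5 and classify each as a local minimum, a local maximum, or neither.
f'(x) = -9*x^2 - 8*x + 5

Solve f'(x) = 0:
  9*x^2 + 8*x - 5 = 0 has no rational roots; quadratic formula: x = (-8 ± √244)/18.
  ⇒ x = -sqrt(61)/9 - 4/9 ≈ -1.3122, -4/9 + sqrt(61)/9 ≈ 0.4234

f''(x) = -18*x - 8
Second-derivative test at each critical point:
  f''(-1.3122) = 15.6205 > 0 → local minimum
  f''(0.4234) = -15.6205 < 0 → local maximum

Critical points: x = -sqrt(61)/9 - 4/9 ≈ -1.3122 (local minimum); x = -4/9 + sqrt(61)/9 ≈ 0.4234 (local maximum)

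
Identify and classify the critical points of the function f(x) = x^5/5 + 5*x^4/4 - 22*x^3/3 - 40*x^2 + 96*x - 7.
f'(x) = x^4 + 5*x^3 - 22*x^2 - 80*x + 96

Solve f'(x) = 0:
  Factor: x^4 + 5*x^3 - 22*x^2 - 80*x + 96 = (x - 4)*(x - 1)*(x + 4)*(x + 6) = 0.
  ⇒ x = -6, -4, 1, 4

f''(x) = 4*x^3 + 15*x^2 - 44*x - 80
Second-derivative test at each critical point:
  f''(-6) = -140 < 0 → local maximum
  f''(-4) = 80 > 0 → local minimum
  f''(1) = -105 < 0 → local maximum
  f''(4) = 240 > 0 → local minimum

Critical points: x = -6 (local maximum); x = -4 (local minimum); x = 1 (local maximum); x = 4 (local minimum)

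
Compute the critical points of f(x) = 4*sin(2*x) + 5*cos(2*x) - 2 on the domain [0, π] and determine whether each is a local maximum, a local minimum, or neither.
f'(x) = -10*sin(2*x) + 8*cos(2*x)

Solve f'(x) = 0 on [0, π]:
  f'(x) = 0 ⇔ 4*cos(2*x) = 5*sin(2*x) ⇔ tan(2*x) = 4/5, i.e. 2*x = arctan(4/5) + nπ; keep the solutions lying in [0, π].
  ⇒ x = atan(4/5)/2 ≈ 0.3374, atan(4/5)/2 + pi/2 ≈ 1.9082

f''(x) = -16*sin(2*x) - 20*cos(2*x)
Second-derivative test at each critical point:
  f''(0.3374) = -25.6125 < 0 → local maximum
  f''(1.9082) = 25.6125 > 0 → local minimum

Critical points: x = atan(4/5)/2 ≈ 0.3374 (local maximum); x = atan(4/5)/2 + pi/2 ≈ 1.9082 (local minimum)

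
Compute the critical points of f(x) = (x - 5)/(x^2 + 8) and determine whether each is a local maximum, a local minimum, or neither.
f'(x) = (x^2 - 2*x*(x - 5) + 8)/(x^2 + 8)^2

Solve f'(x) = 0:
  f'(x) = -(x^2 - 10*x - 8)/(x^2 + 8)^2; the denominator is positive wherever f is defined, so f'(x) = 0 ⇔ -x^2 + 10*x + 8 = 0.
  x^2 - 10*x - 8 = 0 has no rational roots; quadratic formula: x = (10 ± √132)/2.
  ⇒ x = 5 - sqrt(33) ≈ -0.7446, 5 + sqrt(33) ≈ 10.7446

f''(x) = 2*(4*x^2*(x - 5) + (5 - 3*x)*(x^2 + 8))/(x^2 + 8)^3
Second-derivative test at each critical point:
  f''(-0.7446) = 0.1570 > 0 → local minimum
  f''(10.7446) = -0.0008 < 0 → local maximum

Critical points: x = 5 - sqrt(33) ≈ -0.7446 (local minimum); x = 5 + sqrt(33) ≈ 10.7446 (local maximum)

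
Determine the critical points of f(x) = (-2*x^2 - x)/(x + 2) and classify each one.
f'(x) = 2*(-x^2 - 4*x - 1)/(x^2 + 4*x + 4)

Solve f'(x) = 0:
  f'(x) = -2*(x^2 + 4*x + 1)/(x + 2)^2; the denominator is positive wherever f is defined, so f'(x) = 0 ⇔ -2*x^2 - 8*x - 2 = 0.
  Factor: -2*x^2 - 8*x - 2 = -2*(x^2 + 4*x + 1); x^2 + 4*x + 1 = 0 has no rational roots; quadratic formula: x = (-4 ± √12)/2.
  ⇒ x = -2 - sqrt(3) ≈ -3.7321, -2 + sqrt(3) ≈ -0.2679

f''(x) = -12/(x^3 + 6*x^2 + 12*x + 8)
Second-derivative test at each critical point:
  f''(-3.7321) = 2.3094 > 0 → local minimum
  f''(-0.2679) = -2.3094 < 0 → local maximum

Critical points: x = -2 - sqrt(3) ≈ -3.7321 (local minimum); x = -2 + sqrt(3) ≈ -0.2679 (local maximum)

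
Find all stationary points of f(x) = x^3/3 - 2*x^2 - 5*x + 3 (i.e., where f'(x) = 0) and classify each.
f'(x) = x^2 - 4*x - 5

Solve f'(x) = 0:
  Factor: x^2 - 4*x - 5 = (x - 5)*(x + 1) = 0.
  ⇒ x = -1, 5

f''(x) = 2*x - 4
Second-derivative test at each critical point:
  f''(-1) = -6 < 0 → local maximum
  f''(5) = 6 > 0 → local minimum

Critical points: x = -1 (local maximum); x = 5 (local minimum)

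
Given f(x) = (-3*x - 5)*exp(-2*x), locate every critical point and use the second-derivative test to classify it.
f'(x) = (6*x + 7)*exp(-2*x)

Solve f'(x) = 0:
  f'(x) = (6*x + 7)·exp(-2*x) and exp(-2*x) > 0 for every x, so f'(x) = 0 ⇔ 6*x + 7 = 0.
  6*x + 7 = 0.
  ⇒ x = -7/6

f''(x) = 4*(-3*x - 2)*exp(-2*x)
Second-derivative test at each critical point:
  f''(-7/6) = 61.8736 > 0 → local minimum

Critical points: x = -7/6 (local minimum)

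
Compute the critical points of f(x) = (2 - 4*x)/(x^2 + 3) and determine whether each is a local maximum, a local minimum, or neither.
f'(x) = 4*(x^2 - x - 3)/(x^4 + 6*x^2 + 9)

Solve f'(x) = 0:
  f'(x) = 4*(x^2 - x - 3)/(x^2 + 3)^2; the denominator is positive wherever f is defined, so f'(x) = 0 ⇔ 4*x^2 - 4*x - 12 = 0.
  Factor: 4*x^2 - 4*x - 12 = 4*(x^2 - x - 3); x^2 - x - 3 = 0 has no rational roots; quadratic formula: x = (1 ± √13)/2.
  ⇒ x = 1/2 - sqrt(13)/2 ≈ -1.3028, 1/2 + sqrt(13)/2 ≈ 2.3028

f''(x) = 4*(4*x^2*(1 - 2*x) + (6*x - 1)*(x^2 + 3))/(x^2 + 3)^3
Second-derivative test at each critical point:
  f''(-1.3028) = -0.6537 < 0 → local maximum
  f''(2.3028) = 0.2092 > 0 → local minimum

Critical points: x = 1/2 - sqrt(13)/2 ≈ -1.3028 (local maximum); x = 1/2 + sqrt(13)/2 ≈ 2.3028 (local minimum)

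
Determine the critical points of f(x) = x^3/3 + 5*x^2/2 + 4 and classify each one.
f'(x) = x*(x + 5)

Solve f'(x) = 0:
  Factor: x^2 + 5*x = x*(x + 5) = 0.
  ⇒ x = -5, 0

f''(x) = 2*x + 5
Second-derivative test at each critical point:
  f''(-5) = -5 < 0 → local maximum
  f''(0) = 5 > 0 → local minimum

Critical points: x = -5 (local maximum); x = 0 (local minimum)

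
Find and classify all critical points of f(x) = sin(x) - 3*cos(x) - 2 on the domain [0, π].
f'(x) = 3*sin(x) + cos(x)

Solve f'(x) = 0 on [0, π]:
  f'(x) = 0 ⇔ cos(x) = -3*sin(x) ⇔ tan(x) = -1/3, i.e. x = arctan(-1/3) + nπ; keep the solutions lying in [0, π].
  ⇒ x = pi - atan(1/3) ≈ 2.8198

f''(x) = -sin(x) + 3*cos(x)
Second-derivative test at each critical point:
  f''(2.8198) = -3.1623 < 0 → local maximum

Critical points: x = pi - atan(1/3) ≈ 2.8198 (local maximum)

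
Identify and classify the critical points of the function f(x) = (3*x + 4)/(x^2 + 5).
f'(x) = (-3*x^2 - 8*x + 15)/(x^4 + 10*x^2 + 25)

Solve f'(x) = 0:
  f'(x) = -(3*x^2 + 8*x - 15)/(x^2 + 5)^2; the denominator is positive wherever f is defined, so f'(x) = 0 ⇔ -3*x^2 - 8*x + 15 = 0.
  3*x^2 + 8*x - 15 = 0 has no rational roots; quadratic formula: x = (-8 ± √244)/6.
  ⇒ x = -sqrt(61)/3 - 4/3 ≈ -3.9367, -4/3 + sqrt(61)/3 ≈ 1.2701

f''(x) = 2*(4*x^2*(3*x + 4) - (9*x + 4)*(x^2 + 5))/(x^2 + 5)^3
Second-derivative test at each critical point:
  f''(-3.9367) = 0.0372 > 0 → local minimum
  f''(1.2701) = -0.3572 < 0 → local maximum

Critical points: x = -sqrt(61)/3 - 4/3 ≈ -3.9367 (local minimum); x = -4/3 + sqrt(61)/3 ≈ 1.2701 (local maximum)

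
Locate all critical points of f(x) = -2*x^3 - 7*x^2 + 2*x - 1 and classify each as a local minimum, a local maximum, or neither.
f'(x) = -6*x^2 - 14*x + 2

Solve f'(x) = 0:
  Factor: -6*x^2 - 14*x + 2 = -2*(3*x^2 + 7*x - 1); 3*x^2 + 7*x - 1 = 0 has no rational roots; quadratic formula: x = (-7 ± √61)/6.
  ⇒ x = -sqrt(61)/6 - 7/6 ≈ -2.4684, -7/6 + sqrt(61)/6 ≈ 0.1350

f''(x) = -12*x - 14
Second-derivative test at each critical point:
  f''(-2.4684) = 15.6205 > 0 → local minimum
  f''(0.1350) = -15.6205 < 0 → local maximum

Critical points: x = -sqrt(61)/6 - 7/6 ≈ -2.4684 (local minimum); x = -7/6 + sqrt(61)/6 ≈ 0.1350 (local maximum)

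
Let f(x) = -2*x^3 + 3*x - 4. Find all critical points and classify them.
f'(x) = 3 - 6*x^2

Solve f'(x) = 0:
  Factor: 3 - 6*x^2 = -3*(2*x^2 - 1); 2*x^2 - 1 = 0 has no rational roots; quadratic formula: x = (0 ± √8)/4.
  ⇒ x = -sqrt(2)/2 ≈ -0.7071, sqrt(2)/2 ≈ 0.7071

f''(x) = -12*x
Second-derivative test at each critical point:
  f''(-0.7071) = 8.4853 > 0 → local minimum
  f''(0.7071) = -8.4853 < 0 → local maximum

Critical points: x = -sqrt(2)/2 ≈ -0.7071 (local minimum); x = sqrt(2)/2 ≈ 0.7071 (local maximum)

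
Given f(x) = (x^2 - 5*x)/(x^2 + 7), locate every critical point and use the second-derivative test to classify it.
f'(x) = (5*x^2 + 14*x - 35)/(x^4 + 14*x^2 + 49)

Solve f'(x) = 0:
  f'(x) = (5*x^2 + 14*x - 35)/(x^2 + 7)^2; the denominator is positive wherever f is defined, so f'(x) = 0 ⇔ 5*x^2 + 14*x - 35 = 0.
  5*x^2 + 14*x - 35 = 0 has no rational roots; quadratic formula: x = (-14 ± √896)/10.
  ⇒ x = -4*sqrt(14)/5 - 7/5 ≈ -4.3933, -7/5 + 4*sqrt(14)/5 ≈ 1.5933

f''(x) = 2*(-5*x^3 - 21*x^2 + 105*x + 49)/(x^6 + 21*x^4 + 147*x^2 + 343)
Second-derivative test at each critical point:
  f''(-4.3933) = -0.0433 < 0 → local maximum
  f''(1.5933) = 0.3290 > 0 → local minimum

Critical points: x = -4*sqrt(14)/5 - 7/5 ≈ -4.3933 (local maximum); x = -7/5 + 4*sqrt(14)/5 ≈ 1.5933 (local minimum)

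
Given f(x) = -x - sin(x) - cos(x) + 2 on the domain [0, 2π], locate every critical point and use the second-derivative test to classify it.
f'(x) = sin(x) - cos(x) - 1

Solve f'(x) = 0 on [0, 2π]:
  f'(x) = 0 ⇔ sin(x) - cos(x) = 1. Write the left side as R·cos(x + φ) with R = √((-1)² + (-1)²) = sqrt(2), cos φ = -sqrt(2)/2, sin φ = -sqrt(2)/2; then cos(x + φ) = sqrt(2)/2. Solve for x and keep the solutions lying in [0, 2π].
  ⇒ x = pi/2 ≈ 1.5708, pi ≈ 3.1416

f''(x) = sin(x) + cos(x)
Second-derivative test at each critical point:
  f''(1.5708) = 1 > 0 → local minimum
  f''(3.1416) = -1 < 0 → local maximum

Critical points: x = pi/2 ≈ 1.5708 (local minimum); x = pi ≈ 3.1416 (local maximum)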